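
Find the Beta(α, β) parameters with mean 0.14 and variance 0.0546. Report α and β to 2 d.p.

α = 0.17, β = 1.04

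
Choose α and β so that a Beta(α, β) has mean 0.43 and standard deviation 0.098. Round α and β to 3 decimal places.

α = 10.544, β = 13.977

First σ² = 0.009604. Setting α = μn, β = (1−μ)n with n = α+β,
μ(1−μ)/(n+1) = 0.009604 ⇒ n+1 = 0.2451/0.009604 = 25.5206 ⇒ n = 24.5206.
Hence α = 0.43×24.5206 = 10.544, β = 0.57×24.5206 = 13.977.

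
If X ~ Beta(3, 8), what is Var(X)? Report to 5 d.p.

α+β = 11 and αβ = 24, so Var = αβ/[(α+β)²(α+β+1)] = 24/1452 = 0.01653.

0.01653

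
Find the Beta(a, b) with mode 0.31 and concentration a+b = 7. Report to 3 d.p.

Mode = (a−1)/(κ−2) with κ = a+b, so a−1 = 0.31·5 = 1.550.
a = 2.550; b = κ − a = 4.450.

a = 2.550, b = 4.450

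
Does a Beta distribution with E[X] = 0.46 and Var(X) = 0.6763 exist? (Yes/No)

The Beta variance bound is σ² < μ(1−μ).
Here μ(1−μ) = 0.46×0.54 = 0.2484, and 0.6763 ≥ 0.2484.

No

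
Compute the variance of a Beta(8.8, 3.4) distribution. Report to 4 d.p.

0.0152

Var = αβ/[(α+β)²(α+β+1)] = (8.8×3.4)/(12.2²×13.2) = 29.92/1964.688 = 0.0152.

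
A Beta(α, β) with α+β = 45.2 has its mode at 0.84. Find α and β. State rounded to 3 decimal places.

Mode = (α−1)/(κ−2) with κ = α+β, so α−1 = 0.84·43.2 = 36.288.
α = 37.288; β = κ − α = 7.912.

α = 37.288, β = 7.912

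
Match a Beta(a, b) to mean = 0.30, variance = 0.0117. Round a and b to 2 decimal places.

By moment matching, a+b = μ(1−μ)/σ² − 1 = (0.30·0.70)/0.0117 − 1 = 17.9487 − 1 = 16.9487.
Since a/(a+b) = μ, a = 0.30·16.9487 = 5.08 and b = 0.70·16.9487 = 11.86.

a = 5.08, b = 11.86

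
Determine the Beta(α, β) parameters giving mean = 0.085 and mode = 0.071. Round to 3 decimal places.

Let s = α+β. Mean gives α = μs = 0.085s; mode gives (α−1)/(s−2) = 0.071.
Substituting: 0.085s − 1 = 0.071(s−2) = 0.071s − 0.142, so 0.014s = 0.858 and s = 61.2857.
Then α = 0.085×61.2857 = 5.209 and β = s−α = 56.076.

α = 5.209, β = 56.076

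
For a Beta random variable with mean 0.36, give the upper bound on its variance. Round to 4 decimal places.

0.2304

Var = μ(1−μ)/(α+β+1), which approaches μ(1−μ) as α+β → 0.
So the supremum is μ(1−μ) = 0.36×0.64 = 0.2304.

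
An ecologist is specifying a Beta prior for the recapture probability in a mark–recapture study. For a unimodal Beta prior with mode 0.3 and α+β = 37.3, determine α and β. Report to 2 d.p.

α = 11.59, β = 25.71

Mode = (α−1)/(κ−2) with κ = α+β, so α−1 = 0.3·35.3 = 10.59.
α = 11.59; β = κ − α = 25.71.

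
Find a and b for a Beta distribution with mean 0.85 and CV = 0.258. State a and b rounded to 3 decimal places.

a = 1.403, b = 0.248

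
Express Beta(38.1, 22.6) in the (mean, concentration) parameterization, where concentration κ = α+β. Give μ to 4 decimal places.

μ = 0.6277, κ = 60.7

κ = α+β = 38.1+22.6 = 60.7; μ = α/κ = 38.1/60.7 = 0.6277.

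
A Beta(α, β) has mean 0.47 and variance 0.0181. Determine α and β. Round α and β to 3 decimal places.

Let s = α+β. The Beta variance is μ(1−μ)/(s+1).
So s+1 = μ(1−μ)/σ² = (0.47×0.53)/0.0181 = 0.2491/0.0181 = 13.7624, giving s = 12.7624.
Then α = μs = 0.47×12.7624 = 5.998 and β = (1−μ)s = 0.53×12.7624 = 6.764.

α = 5.998, β = 6.764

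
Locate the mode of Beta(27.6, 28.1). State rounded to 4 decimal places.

0.4953

The density x^(α−1)(1−x)^(β−1) is maximised at (α−1)/(α+β−2) = 26.6/53.7 = 0.4953.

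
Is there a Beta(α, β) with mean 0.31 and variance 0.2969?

No

For any Beta, Var(X) < E[X]·(1−E[X]).
Here μ(1−μ) = 0.31×0.69 = 0.2139, and 0.2969 ≥ 0.2139.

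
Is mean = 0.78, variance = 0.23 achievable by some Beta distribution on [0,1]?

The Beta variance bound is σ² < μ(1−μ).
Here μ(1−μ) = 0.78×0.22 = 0.1716, and 0.23 ≥ 0.1716.

No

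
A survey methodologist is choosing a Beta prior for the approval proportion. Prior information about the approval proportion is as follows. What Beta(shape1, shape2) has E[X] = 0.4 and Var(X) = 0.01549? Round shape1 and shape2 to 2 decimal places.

shape1 = 5.80, shape2 = 8.70

Let s = shape1+shape2. The Beta variance is μ(1−μ)/(s+1).
So s+1 = μ(1−μ)/σ² = (0.4×0.6)/0.01549 = 0.24/0.01549 = 15.4939, giving s = 14.4939.
Then shape1 = μs = 0.4×14.4939 = 5.80 and shape2 = (1−μ)s = 0.6×14.4939 = 8.70.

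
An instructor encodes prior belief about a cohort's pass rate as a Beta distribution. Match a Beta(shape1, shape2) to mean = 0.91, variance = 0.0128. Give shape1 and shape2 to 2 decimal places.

shape1 = 4.91, shape2 = 0.49

Let s = shape1+shape2. The Beta variance is μ(1−μ)/(s+1).
So s+1 = μ(1−μ)/σ² = (0.91×0.09)/0.0128 = 0.0819/0.0128 = 6.3984, giving s = 5.3984.
Then shape1 = μs = 0.91×5.3984 = 4.91 and shape2 = (1−μ)s = 0.09×5.3984 = 0.49.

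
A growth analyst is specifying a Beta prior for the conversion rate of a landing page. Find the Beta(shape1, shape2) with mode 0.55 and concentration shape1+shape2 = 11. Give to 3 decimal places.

shape1 = 5.950, shape2 = 5.050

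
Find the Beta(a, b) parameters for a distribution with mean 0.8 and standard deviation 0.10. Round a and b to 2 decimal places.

a = 12.00, b = 3.00

Variance = 0.10² = 0.0100. The moment-matching identity a+b = μ(1−μ)/Var − 1 gives
a+b = 0.16/0.0100 − 1 = 15.0000, so a = μ·15.0000 = 12.00 and b = (1−μ)·15.0000 = 3.00.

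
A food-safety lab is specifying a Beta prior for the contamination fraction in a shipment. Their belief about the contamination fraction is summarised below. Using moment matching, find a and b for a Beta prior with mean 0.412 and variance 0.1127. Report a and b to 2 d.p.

a = 0.47, b = 0.68

By moment matching, a+b = μ(1−μ)/σ² − 1 = (0.412·0.588)/0.1127 − 1 = 2.1496 − 1 = 1.1496.
Since a/(a+b) = μ, a = 0.412·1.1496 = 0.47 and b = 0.588·1.1496 = 0.68.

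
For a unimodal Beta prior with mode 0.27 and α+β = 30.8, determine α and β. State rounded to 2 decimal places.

α = 8.78, β = 22.02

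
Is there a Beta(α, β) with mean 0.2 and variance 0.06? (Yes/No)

For any Beta, Var(X) < E[X]·(1−E[X]).
Here μ(1−μ) = 0.2×0.8 = 0.16, and 0.06 < 0.16.

Yes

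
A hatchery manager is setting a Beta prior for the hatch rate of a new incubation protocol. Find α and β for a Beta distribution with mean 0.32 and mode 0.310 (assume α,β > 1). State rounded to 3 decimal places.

Let s = α+β. Mean gives α = μs = 0.32s; mode gives (α−1)/(s−2) = 0.310.
Substituting: 0.32s − 1 = 0.310(s−2) = 0.310s − 0.620, so 0.010s = 0.380 and s = 38.0000.
Then α = 0.32×38.0000 = 12.160 and β = s−α = 25.840.

α = 12.160, β = 25.840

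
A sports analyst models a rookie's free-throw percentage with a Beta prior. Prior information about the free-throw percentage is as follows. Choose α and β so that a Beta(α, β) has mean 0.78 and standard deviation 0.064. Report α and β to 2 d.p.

Variance = 0.064² = 0.004096. The moment-matching identity α+β = μ(1−μ)/Var − 1 gives
α+β = 0.1716/0.004096 − 1 = 40.8945, so α = μ·40.8945 = 31.90 and β = (1−μ)·40.8945 = 9.00.

α = 31.90, β = 9.00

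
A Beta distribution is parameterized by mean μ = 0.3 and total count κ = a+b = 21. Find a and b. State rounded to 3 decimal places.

a = 6.300, b = 14.700

Split κ in proportion μ : (1−μ): a = 0.3·21 = 6.300, b = 21 − 6.300 = 14.700.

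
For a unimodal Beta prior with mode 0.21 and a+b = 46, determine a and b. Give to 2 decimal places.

For a,b>1 the mode is (a−1)/(a+b−2), so a = mode·(κ−2)+1 = 0.21×44+1 = 10.24.
And b = (1−mode)·(κ−2)+1 = 0.79×44+1 = 35.76.

a = 10.24, b = 35.76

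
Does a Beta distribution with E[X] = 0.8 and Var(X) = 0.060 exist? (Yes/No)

Yes

For any Beta, Var(X) < E[X]·(1−E[X]).
Here μ(1−μ) = 0.8×0.2 = 0.16, and 0.060 < 0.16.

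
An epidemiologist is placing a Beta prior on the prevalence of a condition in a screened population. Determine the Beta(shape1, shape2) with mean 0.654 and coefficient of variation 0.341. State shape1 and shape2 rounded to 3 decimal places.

Var = (CV·μ)² = (0.341×0.654)² = 0.049735.
shape1+shape2 = μ(1−μ)/Var − 1 = 0.226284/0.049735 − 1 = 3.5498.
Thus shape1 = 0.654·3.5498 = 2.322 and shape2 = 0.346·3.5498 = 1.228.

shape1 = 2.322, shape2 = 1.228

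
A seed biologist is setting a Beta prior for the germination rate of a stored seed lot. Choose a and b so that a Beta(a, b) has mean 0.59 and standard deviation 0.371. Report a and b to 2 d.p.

a = 0.45, b = 0.31

σ² = 0.371² = 0.137641.
With s = a+b, Var = μ(1−μ)/(s+1), so s+1 = (0.59×0.41)/0.137641 = 1.7575 and s = 0.7575.
a = μs = 0.45, b = (1−μ)s = 0.31.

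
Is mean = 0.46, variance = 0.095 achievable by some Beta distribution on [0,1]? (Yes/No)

Yes

A Beta with mean μ has variance μ(1−μ)/(α+β+1) < μ(1−μ).
Here μ(1−μ) = 0.46×0.54 = 0.2484, and 0.095 < 0.2484.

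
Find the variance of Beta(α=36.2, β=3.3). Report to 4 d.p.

Var = αβ/[(α+β)²(α+β+1)] = (36.2×3.3)/(39.5²×40.5) = 119.46/63190.125 = 0.0019.

0.0019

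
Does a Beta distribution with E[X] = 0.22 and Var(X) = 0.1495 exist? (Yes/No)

A Beta with mean μ has variance μ(1−μ)/(α+β+1) < μ(1−μ).
Here μ(1−μ) = 0.22×0.78 = 0.1716, and 0.1495 < 0.1716.

Yes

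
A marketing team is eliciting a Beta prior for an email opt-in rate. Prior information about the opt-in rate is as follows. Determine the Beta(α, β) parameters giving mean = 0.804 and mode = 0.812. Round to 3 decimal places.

Let s = α+β. Mean gives α = μs = 0.804s; mode gives (α−1)/(s−2) = 0.812.
Substituting: 0.804s − 1 = 0.812(s−2) = 0.812s − 1.624, so -0.008s = -0.624 and s = 78.0000.
Then α = 0.804×78.0000 = 62.712 and β = s−α = 15.288.

α = 62.712, β = 15.288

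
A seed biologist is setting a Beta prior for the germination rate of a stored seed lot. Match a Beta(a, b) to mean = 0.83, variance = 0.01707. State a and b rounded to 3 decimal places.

a = 6.031, b = 1.235

By moment matching, a+b = μ(1−μ)/σ² − 1 = (0.83·0.17)/0.01707 − 1 = 8.2660 − 1 = 7.2660.
Since a/(a+b) = μ, a = 0.83·7.2660 = 6.031 and b = 0.17·7.2660 = 1.235.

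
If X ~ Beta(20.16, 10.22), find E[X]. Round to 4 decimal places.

E[X] = α/(α+β) = 20.16/30.38 = 0.6636.

0.6636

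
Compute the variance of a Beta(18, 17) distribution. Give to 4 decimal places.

μ = 18/35 = 0.514286; Var = μ(1−μ)/(α+β+1) = 0.2497959/36 = 0.0069.

0.0069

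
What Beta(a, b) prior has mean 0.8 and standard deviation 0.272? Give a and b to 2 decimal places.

σ² = 0.272² = 0.073984.
With s = a+b, Var = μ(1−μ)/(s+1), so s+1 = (0.8×0.2)/0.073984 = 2.1626 and s = 1.1626.
a = μs = 0.93, b = (1−μ)s = 0.23.

a = 0.93, b = 0.23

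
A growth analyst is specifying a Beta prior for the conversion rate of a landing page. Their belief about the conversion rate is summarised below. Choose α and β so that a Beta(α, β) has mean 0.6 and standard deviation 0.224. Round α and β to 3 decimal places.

Variance = 0.224² = 0.050176. The moment-matching identity α+β = μ(1−μ)/Var − 1 gives
α+β = 0.24/0.050176 − 1 = 3.7832, so α = μ·3.7832 = 2.270 and β = (1−μ)·3.7832 = 1.513.

α = 2.270, β = 1.513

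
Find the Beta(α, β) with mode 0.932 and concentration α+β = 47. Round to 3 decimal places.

α = 42.940, β = 4.060

For α,β>1 the mode is (α−1)/(α+β−2), so α = mode·(κ−2)+1 = 0.932×45+1 = 42.940.
And β = (1−mode)·(κ−2)+1 = 0.068×45+1 = 4.060.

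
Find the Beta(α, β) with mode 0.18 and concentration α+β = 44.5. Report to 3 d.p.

Since the density peak of Beta(α,β) is at (α−1)/(α+β−2),
α = 1 + 0.18(44.5−2) = 8.650 and β = 44.5 − 8.650 = 35.850.

α = 8.650, β = 35.850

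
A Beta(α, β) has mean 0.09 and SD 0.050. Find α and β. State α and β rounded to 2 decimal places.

α = 2.86, β = 28.90

First σ² = 0.002500. Setting α = μn, β = (1−μ)n with n = α+β,
μ(1−μ)/(n+1) = 0.002500 ⇒ n+1 = 0.0819/0.002500 = 32.7600 ⇒ n = 31.7600.
Hence α = 0.09×31.7600 = 2.86, β = 0.91×31.7600 = 28.90.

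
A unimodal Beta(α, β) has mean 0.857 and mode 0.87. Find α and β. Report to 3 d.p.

α = 48.783, β = 8.140

Let s = α+β. Mean gives α = μs = 0.857s; mode gives (α−1)/(s−2) = 0.87.
Substituting: 0.857s − 1 = 0.87(s−2) = 0.87s − 1.74, so -0.013s = -0.74 and s = 56.9231.
Then α = 0.857×56.9231 = 48.783 and β = s−α = 8.140.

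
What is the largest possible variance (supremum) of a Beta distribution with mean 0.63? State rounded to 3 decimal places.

0.233

For fixed mean μ the Beta variance is μ(1−μ)/(α+β+1), increasing as α+β decreases.
Its least upper bound (not attained) is μ(1−μ) = 0.63·0.37 = 0.233.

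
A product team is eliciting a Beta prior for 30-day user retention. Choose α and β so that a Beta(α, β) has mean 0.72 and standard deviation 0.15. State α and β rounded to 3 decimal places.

Variance = 0.15² = 0.0225. The moment-matching identity α+β = μ(1−μ)/Var − 1 gives
α+β = 0.2016/0.0225 − 1 = 7.9600, so α = μ·7.9600 = 5.731 and β = (1−μ)·7.9600 = 2.229.

α = 5.731, β = 2.229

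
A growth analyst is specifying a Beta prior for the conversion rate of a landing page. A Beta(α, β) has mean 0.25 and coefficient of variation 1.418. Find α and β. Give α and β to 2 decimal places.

Var = (CV·μ)² = (1.418×0.25)² = 0.125670.
α+β = μ(1−μ)/Var − 1 = 0.1875/0.125670 − 1 = 0.4920.
Thus α = 0.25·0.4920 = 0.12 and β = 0.75·0.4920 = 0.37.

α = 0.12, β = 0.37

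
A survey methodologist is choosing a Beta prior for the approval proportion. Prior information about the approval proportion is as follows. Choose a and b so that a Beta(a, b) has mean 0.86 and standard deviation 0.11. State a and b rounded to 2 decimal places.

σ² = 0.11² = 0.0121.
With s = a+b, Var = μ(1−μ)/(s+1), so s+1 = (0.86×0.14)/0.0121 = 9.9504 and s = 8.9504.
a = μs = 7.70, b = (1−μ)s = 1.25.

a = 7.70, b = 1.25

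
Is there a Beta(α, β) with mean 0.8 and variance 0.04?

The Beta variance bound is σ² < μ(1−μ).
Here μ(1−μ) = 0.8×0.2 = 0.16, and 0.04 < 0.16.

Yes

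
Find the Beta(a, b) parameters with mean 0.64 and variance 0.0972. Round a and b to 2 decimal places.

a = 0.88, b = 0.49

Let s = a+b. The Beta variance is μ(1−μ)/(s+1).
So s+1 = μ(1−μ)/σ² = (0.64×0.36)/0.0972 = 0.2304/0.0972 = 2.3704, giving s = 1.3704.
Then a = μs = 0.64×1.3704 = 0.88 and b = (1−μ)s = 0.36×1.3704 = 0.49.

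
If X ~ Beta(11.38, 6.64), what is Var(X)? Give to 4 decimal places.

α+β = 18.02 and αβ = 75.5632, so Var = αβ/[(α+β)²(α+β+1)] = 75.5632/6176.182008 = 0.0122.

0.0122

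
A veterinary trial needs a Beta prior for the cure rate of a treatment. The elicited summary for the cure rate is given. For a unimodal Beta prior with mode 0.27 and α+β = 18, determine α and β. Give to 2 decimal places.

Mode = (α−1)/(κ−2) with κ = α+β, so α−1 = 0.27·16 = 4.32.
α = 5.32; β = κ − α = 12.68.

α = 5.32, β = 12.68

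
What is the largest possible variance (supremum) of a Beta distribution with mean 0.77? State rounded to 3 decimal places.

0.177

For fixed mean μ the Beta variance is μ(1−μ)/(α+β+1), increasing as α+β decreases.
Its least upper bound (not attained) is μ(1−μ) = 0.77·0.23 = 0.177.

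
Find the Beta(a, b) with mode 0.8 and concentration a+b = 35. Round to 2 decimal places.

a = 27.40, b = 7.60

Since the density peak of Beta(a,b) is at (a−1)/(a+b−2),
a = 1 + 0.8(35−2) = 27.40 and b = 35 − 27.40 = 7.60.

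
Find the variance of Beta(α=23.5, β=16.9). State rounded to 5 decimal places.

0.00588

α+β = 40.4 and αβ = 397.15, so Var = αβ/[(α+β)²(α+β+1)] = 397.15/67571.424 = 0.00588.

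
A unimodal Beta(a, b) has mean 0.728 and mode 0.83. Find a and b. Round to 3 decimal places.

With s = a+b: μ = a/s and mode = (a−1)/(s−2). Eliminating a = μs,
μs − 1 = m(s−2) ⇒ s(μ−m) = 1−2m ⇒ s = -0.66/-0.102 = 6.4706.
So a = μs = 4.711, b = (1−μ)s = 1.760.

a = 4.711, b = 1.760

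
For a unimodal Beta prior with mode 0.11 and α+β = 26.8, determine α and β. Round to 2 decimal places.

α = 3.73, β = 23.07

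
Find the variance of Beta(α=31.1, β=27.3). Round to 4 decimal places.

Var = αβ/[(α+β)²(α+β+1)] = (31.1×27.3)/(58.4²×59.4) = 849.03/202587.264 = 0.0042.

0.0042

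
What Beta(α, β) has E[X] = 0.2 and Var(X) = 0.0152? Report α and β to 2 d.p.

By moment matching, α+β = μ(1−μ)/σ² − 1 = (0.2·0.8)/0.0152 − 1 = 10.5263 − 1 = 9.5263.
Since α/(α+β) = μ, α = 0.2·9.5263 = 1.91 and β = 0.8·9.5263 = 7.62.

α = 1.91, β = 7.62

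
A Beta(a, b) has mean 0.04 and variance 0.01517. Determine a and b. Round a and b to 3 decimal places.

By moment matching, a+b = μ(1−μ)/σ² − 1 = (0.04·0.96)/0.01517 − 1 = 2.5313 − 1 = 1.5313.
Since a/(a+b) = μ, a = 0.04·1.5313 = 0.061 and b = 0.96·1.5313 = 1.470.

a = 0.061, b = 1.470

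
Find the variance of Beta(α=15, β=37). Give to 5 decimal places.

μ = 15/52 = 0.288462; Var = μ(1−μ)/(α+β+1) = 0.2052515/53 = 0.00387.

0.00387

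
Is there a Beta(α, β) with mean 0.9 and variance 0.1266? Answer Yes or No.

No

The Beta variance bound is σ² < μ(1−μ).
Here μ(1−μ) = 0.9×0.1 = 0.09, and 0.1266 ≥ 0.09.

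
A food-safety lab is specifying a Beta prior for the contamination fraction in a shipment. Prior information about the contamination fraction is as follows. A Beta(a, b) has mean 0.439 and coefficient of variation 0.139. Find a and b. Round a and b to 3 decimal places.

Var = (CV·μ)² = (0.139×0.439)² = 0.003724.
a+b = μ(1−μ)/Var − 1 = 0.246279/0.003724 − 1 = 65.1407.
Thus a = 0.439·65.1407 = 28.597 and b = 0.561·65.1407 = 36.544.

a = 28.597, b = 36.544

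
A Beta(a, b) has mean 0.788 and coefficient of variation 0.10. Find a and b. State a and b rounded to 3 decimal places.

Var = (CV·μ)² = (0.10×0.788)² = 0.006209.
a+b = μ(1−μ)/Var − 1 = 0.167056/0.006209 − 1 = 25.9036.
Thus a = 0.788·25.9036 = 20.412 and b = 0.212·25.9036 = 5.492.

a = 20.412, b = 5.492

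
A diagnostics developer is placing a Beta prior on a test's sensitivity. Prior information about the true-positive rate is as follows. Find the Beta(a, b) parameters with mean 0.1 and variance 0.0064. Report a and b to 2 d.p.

By moment matching, a+b = μ(1−μ)/σ² − 1 = (0.1·0.9)/0.0064 − 1 = 14.0625 − 1 = 13.0625.
Since a/(a+b) = μ, a = 0.1·13.0625 = 1.31 and b = 0.9·13.0625 = 11.76.

a = 1.31, b = 11.76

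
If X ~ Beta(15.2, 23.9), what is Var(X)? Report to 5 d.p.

0.00593

Var = αβ/[(α+β)²(α+β+1)] = (15.2×23.9)/(39.1²×40.1) = 363.28/61305.281 = 0.00593.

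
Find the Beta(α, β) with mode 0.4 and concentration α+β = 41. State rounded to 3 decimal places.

Mode = (α−1)/(κ−2) with κ = α+β, so α−1 = 0.4·39 = 15.600.
α = 16.600; β = κ − α = 24.400.

α = 16.600, β = 24.400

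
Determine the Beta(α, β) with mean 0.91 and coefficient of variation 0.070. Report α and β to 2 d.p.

α = 17.46, β = 1.73

Var = (CV·μ)² = (0.070×0.91)² = 0.004058.
α+β = μ(1−μ)/Var − 1 = 0.0819/0.004058 − 1 = 19.1839.
Thus α = 0.91·19.1839 = 17.46 and β = 0.09·19.1839 = 1.73.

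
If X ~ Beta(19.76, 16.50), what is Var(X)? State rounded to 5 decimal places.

Var = αβ/[(α+β)²(α+β+1)] = (19.76×16.50)/(36.26²×37.26) = 326.0400/48988.985976 = 0.00666.

0.00666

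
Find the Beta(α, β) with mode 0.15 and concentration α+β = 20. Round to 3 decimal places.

α = 3.700, β = 16.300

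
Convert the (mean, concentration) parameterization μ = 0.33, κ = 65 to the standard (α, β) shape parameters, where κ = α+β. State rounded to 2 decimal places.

Split κ in proportion μ : (1−μ): α = 0.33·65 = 21.45, β = 65 − 21.45 = 43.55.

α = 21.45, β = 43.55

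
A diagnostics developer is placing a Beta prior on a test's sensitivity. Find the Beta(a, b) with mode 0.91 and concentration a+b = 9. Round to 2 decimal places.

a = 7.37, b = 1.63

For a,b>1 the mode is (a−1)/(a+b−2), so a = mode·(κ−2)+1 = 0.91×7+1 = 7.37.
And b = (1−mode)·(κ−2)+1 = 0.09×7+1 = 1.63.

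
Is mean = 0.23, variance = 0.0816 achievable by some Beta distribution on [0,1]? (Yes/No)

Yes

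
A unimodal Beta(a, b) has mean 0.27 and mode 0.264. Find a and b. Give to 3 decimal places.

Let s = a+b. Mean gives a = μs = 0.27s; mode gives (a−1)/(s−2) = 0.264.
Substituting: 0.27s − 1 = 0.264(s−2) = 0.264s − 0.528, so 0.006s = 0.472 and s = 78.6667.
Then a = 0.27×78.6667 = 21.240 and b = s−a = 57.427.

a = 21.240, b = 57.427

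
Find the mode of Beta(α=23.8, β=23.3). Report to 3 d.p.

0.506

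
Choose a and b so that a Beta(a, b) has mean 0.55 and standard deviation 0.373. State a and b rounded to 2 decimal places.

a = 0.43, b = 0.35

σ² = 0.373² = 0.139129.
With s = a+b, Var = μ(1−μ)/(s+1), so s+1 = (0.55×0.45)/0.139129 = 1.7789 and s = 0.7789.
a = μs = 0.43, b = (1−μ)s = 0.35.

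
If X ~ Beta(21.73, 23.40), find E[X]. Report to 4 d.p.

The Beta mean is α/(α+β) = 21.73/(21.73+23.40) = 0.4815.

0.4815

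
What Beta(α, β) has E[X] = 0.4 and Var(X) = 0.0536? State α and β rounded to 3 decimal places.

Write ν = α+β; then α = μν and Var = μ(1−μ)/(ν+1).
ν = μ(1−μ)/Var − 1 = 0.24/0.0536 − 1 = 3.4776.
α = 0.4·3.4776 = 1.391, β = 0.6·3.4776 = 2.087.

α = 1.391, β = 2.087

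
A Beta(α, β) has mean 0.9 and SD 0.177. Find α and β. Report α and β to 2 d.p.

σ² = 0.177² = 0.031329.
With s = α+β, Var = μ(1−μ)/(s+1), so s+1 = (0.9×0.1)/0.031329 = 2.8727 and s = 1.8727.
α = μs = 1.69, β = (1−μ)s = 0.19.

α = 1.69, β = 0.19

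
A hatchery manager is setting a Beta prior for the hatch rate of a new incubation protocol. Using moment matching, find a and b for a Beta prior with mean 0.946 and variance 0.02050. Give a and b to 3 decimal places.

By moment matching, a+b = μ(1−μ)/σ² − 1 = (0.946·0.054)/0.02050 − 1 = 2.4919 − 1 = 1.4919.
Since a/(a+b) = μ, a = 0.946·1.4919 = 1.411 and b = 0.054·1.4919 = 0.081.

a = 1.411, b = 0.081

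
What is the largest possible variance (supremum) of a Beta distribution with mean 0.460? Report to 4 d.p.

0.2484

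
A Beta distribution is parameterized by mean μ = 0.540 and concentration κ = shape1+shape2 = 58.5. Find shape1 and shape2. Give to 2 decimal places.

shape1 = μκ = 0.540×58.5 = 31.59 and shape2 = (1−μ)κ = 0.460×58.5 = 26.91.

shape1 = 31.59, shape2 = 26.91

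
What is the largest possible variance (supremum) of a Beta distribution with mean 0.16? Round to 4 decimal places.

0.1344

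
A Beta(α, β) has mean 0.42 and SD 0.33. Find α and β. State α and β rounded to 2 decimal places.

First σ² = 0.1089. Setting α = μn, β = (1−μ)n with n = α+β,
μ(1−μ)/(n+1) = 0.1089 ⇒ n+1 = 0.2436/0.1089 = 2.2369 ⇒ n = 1.2369.
Hence α = 0.42×1.2369 = 0.52, β = 0.58×1.2369 = 0.72.

α = 0.52, β = 0.72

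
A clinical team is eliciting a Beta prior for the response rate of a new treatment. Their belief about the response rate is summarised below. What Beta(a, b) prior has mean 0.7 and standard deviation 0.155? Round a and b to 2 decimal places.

Variance = 0.155² = 0.024025. The moment-matching identity a+b = μ(1−μ)/Var − 1 gives
a+b = 0.21/0.024025 − 1 = 7.7409, so a = μ·7.7409 = 5.42 and b = (1−μ)·7.7409 = 2.32.

a = 5.42, b = 2.32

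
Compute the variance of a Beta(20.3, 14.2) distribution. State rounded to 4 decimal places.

0.0068

μ = 20.3/34.5 = 0.588406; Var = μ(1−μ)/(α+β+1) = 0.2421844/35.5 = 0.0068.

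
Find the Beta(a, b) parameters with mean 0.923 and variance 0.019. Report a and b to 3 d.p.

a = 2.530, b = 0.211

By moment matching, a+b = μ(1−μ)/σ² − 1 = (0.923·0.077)/0.019 − 1 = 3.7406 − 1 = 2.7406.
Since a/(a+b) = μ, a = 0.923·2.7406 = 2.530 and b = 0.077·2.7406 = 0.211.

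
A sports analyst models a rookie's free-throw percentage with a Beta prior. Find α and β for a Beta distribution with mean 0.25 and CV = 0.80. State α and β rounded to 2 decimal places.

α = 0.92, β = 2.77

σ = CV·μ = 0.80×0.25 = 0.20000, so σ² = 0.040000.
s+1 = μ(1−μ)/σ² = 0.1875/0.040000 = 4.6875, so s = α+β = 3.6875.
α = μs = 0.92, β = (1−μ)s = 2.77.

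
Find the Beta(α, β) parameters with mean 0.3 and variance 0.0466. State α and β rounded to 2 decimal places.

Let s = α+β. The Beta variance is μ(1−μ)/(s+1).
So s+1 = μ(1−μ)/σ² = (0.3×0.7)/0.0466 = 0.21/0.0466 = 4.5064, giving s = 3.5064.
Then α = μs = 0.3×3.5064 = 1.05 and β = (1−μ)s = 0.7×3.5064 = 2.45.

α = 1.05, β = 2.45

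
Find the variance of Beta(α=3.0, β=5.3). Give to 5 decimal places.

0.02482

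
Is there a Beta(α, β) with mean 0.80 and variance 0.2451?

The Beta variance bound is σ² < μ(1−μ).
Here μ(1−μ) = 0.80×0.20 = 0.1600, and 0.2451 ≥ 0.1600.

No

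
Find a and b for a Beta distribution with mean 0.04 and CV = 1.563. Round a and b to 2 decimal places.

a = 0.35, b = 8.47

Var = (CV·μ)² = (1.563×0.04)² = 0.003909.
a+b = μ(1−μ)/Var − 1 = 0.0384/0.003909 − 1 = 8.8241.
Thus a = 0.04·8.8241 = 0.35 and b = 0.96·8.8241 = 8.47.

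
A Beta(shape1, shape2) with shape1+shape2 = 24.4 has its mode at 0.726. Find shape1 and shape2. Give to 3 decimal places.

shape1 = 17.262, shape2 = 7.138

For shape1,shape2>1 the mode is (shape1−1)/(shape1+shape2−2), so shape1 = mode·(κ−2)+1 = 0.726×22.4+1 = 17.262.
And shape2 = (1−mode)·(κ−2)+1 = 0.274×22.4+1 = 7.138.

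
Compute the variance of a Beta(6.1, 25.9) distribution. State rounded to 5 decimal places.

α+β = 32.0 and αβ = 157.99, so Var = αβ/[(α+β)²(α+β+1)] = 157.99/33792.000 = 0.00468.

0.00468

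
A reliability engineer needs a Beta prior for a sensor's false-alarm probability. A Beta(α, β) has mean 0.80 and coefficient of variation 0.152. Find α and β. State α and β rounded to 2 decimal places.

Var = (CV·μ)² = (0.152×0.80)² = 0.014787.
α+β = μ(1−μ)/Var − 1 = 0.1600/0.014787 − 1 = 9.8206.
Thus α = 0.80·9.8206 = 7.86 and β = 0.20·9.8206 = 1.96.

α = 7.86, β = 1.96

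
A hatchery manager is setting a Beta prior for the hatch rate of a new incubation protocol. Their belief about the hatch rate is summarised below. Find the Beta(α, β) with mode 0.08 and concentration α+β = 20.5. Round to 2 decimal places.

Since the density peak of Beta(α,β) is at (α−1)/(α+β−2),
α = 1 + 0.08(20.5−2) = 2.48 and β = 20.5 − 2.48 = 18.02.

α = 2.48, β = 18.02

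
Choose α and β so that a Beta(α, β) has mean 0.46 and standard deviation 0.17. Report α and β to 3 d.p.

α = 3.494, β = 4.101

First σ² = 0.0289. Setting α = μn, β = (1−μ)n with n = α+β,
μ(1−μ)/(n+1) = 0.0289 ⇒ n+1 = 0.2484/0.0289 = 8.5952 ⇒ n = 7.5952.
Hence α = 0.46×7.5952 = 3.494, β = 0.54×7.5952 = 4.101.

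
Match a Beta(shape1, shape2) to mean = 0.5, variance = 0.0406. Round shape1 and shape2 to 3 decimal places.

Write ν = shape1+shape2; then shape1 = μν and Var = μ(1−μ)/(ν+1).
ν = μ(1−μ)/Var − 1 = 0.25/0.0406 − 1 = 5.1576.
shape1 = 0.5·5.1576 = 2.579, shape2 = 0.5·5.1576 = 2.579.

shape1 = 2.579, shape2 = 2.579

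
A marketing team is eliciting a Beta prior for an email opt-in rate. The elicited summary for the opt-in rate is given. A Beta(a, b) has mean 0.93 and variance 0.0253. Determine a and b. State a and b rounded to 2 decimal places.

Let s = a+b. The Beta variance is μ(1−μ)/(s+1).
So s+1 = μ(1−μ)/σ² = (0.93×0.07)/0.0253 = 0.0651/0.0253 = 2.5731, giving s = 1.5731.
Then a = μs = 0.93×1.5731 = 1.46 and b = (1−μ)s = 0.07×1.5731 = 0.11.

a = 1.46, b = 0.11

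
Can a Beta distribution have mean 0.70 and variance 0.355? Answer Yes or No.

No

For any Beta, Var(X) < E[X]·(1−E[X]).
Here μ(1−μ) = 0.70×0.30 = 0.2100, and 0.355 ≥ 0.2100.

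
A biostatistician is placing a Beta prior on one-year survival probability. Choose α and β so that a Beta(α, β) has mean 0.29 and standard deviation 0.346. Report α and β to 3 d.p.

α = 0.209, β = 0.511

First σ² = 0.119716. Setting α = μn, β = (1−μ)n with n = α+β,
μ(1−μ)/(n+1) = 0.119716 ⇒ n+1 = 0.2059/0.119716 = 1.7199 ⇒ n = 0.7199.
Hence α = 0.29×0.7199 = 0.209, β = 0.71×0.7199 = 0.511.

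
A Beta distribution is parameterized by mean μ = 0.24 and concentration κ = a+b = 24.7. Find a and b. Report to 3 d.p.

a = 5.928, b = 18.772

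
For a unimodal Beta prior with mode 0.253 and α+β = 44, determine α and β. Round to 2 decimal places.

α = 11.63, β = 32.37

Mode = (α−1)/(κ−2) with κ = α+β, so α−1 = 0.253·42 = 10.63.
α = 11.63; β = κ − α = 32.37.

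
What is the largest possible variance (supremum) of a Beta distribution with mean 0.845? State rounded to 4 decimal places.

0.1310

Var = μ(1−μ)/(α+β+1), which approaches μ(1−μ) as α+β → 0.
So the supremum is μ(1−μ) = 0.845×0.155 = 0.1310.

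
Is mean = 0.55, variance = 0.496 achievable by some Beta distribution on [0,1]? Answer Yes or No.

The Beta variance bound is σ² < μ(1−μ).
Here μ(1−μ) = 0.55×0.45 = 0.2475, and 0.496 ≥ 0.2475.

No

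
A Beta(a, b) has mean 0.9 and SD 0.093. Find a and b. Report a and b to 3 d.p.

a = 8.465, b = 0.941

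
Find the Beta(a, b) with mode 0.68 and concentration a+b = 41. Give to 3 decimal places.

For a,b>1 the mode is (a−1)/(a+b−2), so a = mode·(κ−2)+1 = 0.68×39+1 = 27.520.
And b = (1−mode)·(κ−2)+1 = 0.32×39+1 = 13.480.

a = 27.520, b = 13.480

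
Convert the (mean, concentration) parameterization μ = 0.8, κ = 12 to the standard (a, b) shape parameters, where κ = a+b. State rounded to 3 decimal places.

a = 9.600, b = 2.400

Split κ in proportion μ : (1−μ): a = 0.8·12 = 9.600, b = 12 − 9.600 = 2.400.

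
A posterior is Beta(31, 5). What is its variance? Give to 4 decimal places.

0.0032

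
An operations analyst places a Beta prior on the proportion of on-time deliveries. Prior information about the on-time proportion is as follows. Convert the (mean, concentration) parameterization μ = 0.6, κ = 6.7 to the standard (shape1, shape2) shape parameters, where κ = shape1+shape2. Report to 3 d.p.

shape1 = μκ = 0.6×6.7 = 4.020 and shape2 = (1−μ)κ = 0.4×6.7 = 2.680.

shape1 = 4.020, shape2 = 2.680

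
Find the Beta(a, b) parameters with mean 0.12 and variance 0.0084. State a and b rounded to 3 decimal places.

Let s = a+b. The Beta variance is μ(1−μ)/(s+1).
So s+1 = μ(1−μ)/σ² = (0.12×0.88)/0.0084 = 0.1056/0.0084 = 12.5714, giving s = 11.5714.
Then a = μs = 0.12×11.5714 = 1.389 and b = (1−μ)s = 0.88×11.5714 = 10.183.

a = 1.389, b = 10.183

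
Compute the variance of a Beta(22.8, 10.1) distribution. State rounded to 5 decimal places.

α+β = 32.9 and αβ = 230.28, so Var = αβ/[(α+β)²(α+β+1)] = 230.28/36693.699 = 0.00628.

0.00628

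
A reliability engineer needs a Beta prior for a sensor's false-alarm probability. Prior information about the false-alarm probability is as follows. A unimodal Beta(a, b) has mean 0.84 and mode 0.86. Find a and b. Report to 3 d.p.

a = 30.240, b = 5.760

Let s = a+b. Mean gives a = μs = 0.84s; mode gives (a−1)/(s−2) = 0.86.
Substituting: 0.84s − 1 = 0.86(s−2) = 0.86s − 1.72, so -0.02s = -0.72 and s = 36.0000.
Then a = 0.84×36.0000 = 30.240 and b = s−a = 5.760.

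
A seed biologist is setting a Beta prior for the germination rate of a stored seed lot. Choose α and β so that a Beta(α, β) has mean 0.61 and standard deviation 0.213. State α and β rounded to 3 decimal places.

α = 2.589, β = 1.655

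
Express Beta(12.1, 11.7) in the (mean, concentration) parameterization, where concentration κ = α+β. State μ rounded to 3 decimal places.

κ = α+β = 12.1+11.7 = 23.8; μ = α/κ = 12.1/23.8 = 0.508.

μ = 0.508, κ = 23.8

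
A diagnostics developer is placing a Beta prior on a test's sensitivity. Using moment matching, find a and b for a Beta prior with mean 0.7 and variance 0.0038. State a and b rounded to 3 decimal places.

Write ν = a+b; then a = μν and Var = μ(1−μ)/(ν+1).
ν = μ(1−μ)/Var − 1 = 0.21/0.0038 − 1 = 54.2632.
a = 0.7·54.2632 = 37.984, b = 0.3·54.2632 = 16.279.

a = 37.984, b = 16.279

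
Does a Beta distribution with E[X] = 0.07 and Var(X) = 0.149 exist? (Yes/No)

No

A Beta with mean μ has variance μ(1−μ)/(α+β+1) < μ(1−μ).
Here μ(1−μ) = 0.07×0.93 = 0.0651, and 0.149 ≥ 0.0651.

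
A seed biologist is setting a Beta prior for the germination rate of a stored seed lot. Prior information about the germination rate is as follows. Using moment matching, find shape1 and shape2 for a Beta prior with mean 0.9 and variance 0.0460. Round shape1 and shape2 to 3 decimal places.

shape1 = 0.861, shape2 = 0.096

By moment matching, shape1+shape2 = μ(1−μ)/σ² − 1 = (0.9·0.1)/0.0460 − 1 = 1.9565 − 1 = 0.9565.
Since shape1/(shape1+shape2) = μ, shape1 = 0.9·0.9565 = 0.861 and shape2 = 0.1·0.9565 = 0.096.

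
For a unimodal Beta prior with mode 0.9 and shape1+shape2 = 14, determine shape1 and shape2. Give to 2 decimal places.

shape1 = 11.80, shape2 = 2.20

Mode = (shape1−1)/(κ−2) with κ = shape1+shape2, so shape1−1 = 0.9·12 = 10.80.
shape1 = 11.80; shape2 = κ − shape1 = 2.20.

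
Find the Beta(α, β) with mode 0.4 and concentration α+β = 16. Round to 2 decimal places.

α = 6.60, β = 9.40

Mode = (α−1)/(κ−2) with κ = α+β, so α−1 = 0.4·14 = 5.60.
α = 6.60; β = κ − α = 9.40.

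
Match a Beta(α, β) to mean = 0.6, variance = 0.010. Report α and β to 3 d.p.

α = 13.800, β = 9.200

Let s = α+β. The Beta variance is μ(1−μ)/(s+1).
So s+1 = μ(1−μ)/σ² = (0.6×0.4)/0.010 = 0.24/0.010 = 24.0000, giving s = 23.0000.
Then α = μs = 0.6×23.0000 = 13.800 and β = (1−μ)s = 0.4×23.0000 = 9.200.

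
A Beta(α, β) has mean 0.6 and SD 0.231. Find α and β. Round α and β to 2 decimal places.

α = 2.10, β = 1.40

σ² = 0.231² = 0.053361.
With s = α+β, Var = μ(1−μ)/(s+1), so s+1 = (0.6×0.4)/0.053361 = 4.4977 and s = 3.4977.
α = μs = 2.10, β = (1−μ)s = 1.40.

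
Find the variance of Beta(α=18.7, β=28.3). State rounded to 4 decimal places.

0.0050

μ = 18.7/47.0 = 0.397872; Var = μ(1−μ)/(α+β+1) = 0.2395699/48.0 = 0.0050.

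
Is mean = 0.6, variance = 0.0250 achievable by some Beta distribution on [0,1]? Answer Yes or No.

Yes

The Beta variance bound is σ² < μ(1−μ).
Here μ(1−μ) = 0.6×0.4 = 0.24, and 0.0250 < 0.24.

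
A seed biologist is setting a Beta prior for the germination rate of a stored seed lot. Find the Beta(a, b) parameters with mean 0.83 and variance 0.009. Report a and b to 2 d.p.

Write ν = a+b; then a = μν and Var = μ(1−μ)/(ν+1).
ν = μ(1−μ)/Var − 1 = 0.1411/0.009 − 1 = 14.6778.
a = 0.83·14.6778 = 12.18, b = 0.17·14.6778 = 2.50.

a = 12.18, b = 2.50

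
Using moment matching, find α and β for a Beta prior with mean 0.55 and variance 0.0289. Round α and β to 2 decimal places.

Write ν = α+β; then α = μν and Var = μ(1−μ)/(ν+1).
ν = μ(1−μ)/Var − 1 = 0.2475/0.0289 − 1 = 7.5640.
α = 0.55·7.5640 = 4.16, β = 0.45·7.5640 = 3.40.

α = 4.16, β = 3.40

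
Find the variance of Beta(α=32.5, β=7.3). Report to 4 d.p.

0.0037

Var = αβ/[(α+β)²(α+β+1)] = (32.5×7.3)/(39.8²×40.8) = 237.25/64628.832 = 0.0037.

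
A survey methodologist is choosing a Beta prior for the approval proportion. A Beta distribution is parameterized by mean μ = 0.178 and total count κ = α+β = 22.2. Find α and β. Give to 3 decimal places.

α = 3.952, β = 18.248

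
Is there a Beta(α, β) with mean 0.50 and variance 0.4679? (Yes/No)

The Beta variance bound is σ² < μ(1−μ).
Here μ(1−μ) = 0.50×0.50 = 0.2500, and 0.4679 ≥ 0.2500.

No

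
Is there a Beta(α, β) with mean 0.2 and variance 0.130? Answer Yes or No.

A Beta with mean μ has variance μ(1−μ)/(α+β+1) < μ(1−μ).
Here μ(1−μ) = 0.2×0.8 = 0.16, and 0.130 < 0.16.

Yes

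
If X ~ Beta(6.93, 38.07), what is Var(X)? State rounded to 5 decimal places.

α+β = 45.00 and αβ = 263.8251, so Var = αβ/[(α+β)²(α+β+1)] = 263.8251/93150.000000 = 0.00283.

0.00283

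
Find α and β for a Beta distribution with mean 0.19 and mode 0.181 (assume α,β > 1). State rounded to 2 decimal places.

α = 13.47, β = 57.42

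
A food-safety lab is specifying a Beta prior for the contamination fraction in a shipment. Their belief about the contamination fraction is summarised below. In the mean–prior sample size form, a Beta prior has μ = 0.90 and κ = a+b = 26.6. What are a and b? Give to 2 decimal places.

a = 23.94, b = 2.66

Split κ in proportion μ : (1−μ): a = 0.90·26.6 = 23.94, b = 26.6 − 23.94 = 2.66.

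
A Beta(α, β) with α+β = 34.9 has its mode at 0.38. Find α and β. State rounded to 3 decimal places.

α = 13.502, β = 21.398

Mode = (α−1)/(κ−2) with κ = α+β, so α−1 = 0.38·32.9 = 12.502.
α = 13.502; β = κ − α = 21.398.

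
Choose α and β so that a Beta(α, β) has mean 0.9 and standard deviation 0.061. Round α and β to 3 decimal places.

α = 20.868, β = 2.319

First σ² = 0.003721. Setting α = μn, β = (1−μ)n with n = α+β,
μ(1−μ)/(n+1) = 0.003721 ⇒ n+1 = 0.09/0.003721 = 24.1870 ⇒ n = 23.1870.
Hence α = 0.9×23.1870 = 20.868, β = 0.1×23.1870 = 2.319.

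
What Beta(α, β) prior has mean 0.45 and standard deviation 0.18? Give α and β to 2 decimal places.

σ² = 0.18² = 0.0324.
With s = α+β, Var = μ(1−μ)/(s+1), so s+1 = (0.45×0.55)/0.0324 = 7.6389 and s = 6.6389.
α = μs = 2.99, β = (1−μ)s = 3.65.

α = 2.99, β = 3.65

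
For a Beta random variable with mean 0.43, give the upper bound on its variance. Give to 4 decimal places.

0.2451

Var = μ(1−μ)/(α+β+1), which approaches μ(1−μ) as α+β → 0.
So the supremum is μ(1−μ) = 0.43×0.57 = 0.2451.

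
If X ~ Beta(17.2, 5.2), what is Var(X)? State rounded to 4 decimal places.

0.0076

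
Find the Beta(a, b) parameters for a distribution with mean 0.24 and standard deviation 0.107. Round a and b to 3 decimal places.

a = 3.584, b = 11.348

σ² = 0.107² = 0.011449.
With s = a+b, Var = μ(1−μ)/(s+1), so s+1 = (0.24×0.76)/0.011449 = 15.9315 and s = 14.9315.
a = μs = 3.584, b = (1−μ)s = 11.348.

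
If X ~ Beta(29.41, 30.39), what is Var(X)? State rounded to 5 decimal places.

α+β = 59.80 and αβ = 893.7699, so Var = αβ/[(α+β)²(α+β+1)] = 893.7699/217423.232000 = 0.00411.

0.00411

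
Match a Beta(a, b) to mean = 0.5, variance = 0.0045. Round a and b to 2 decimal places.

Write ν = a+b; then a = μν and Var = μ(1−μ)/(ν+1).
ν = μ(1−μ)/Var − 1 = 0.25/0.0045 − 1 = 54.5556.
a = 0.5·54.5556 = 27.28, b = 0.5·54.5556 = 27.28.

a = 27.28, b = 27.28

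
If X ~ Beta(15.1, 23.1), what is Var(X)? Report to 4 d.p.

0.0061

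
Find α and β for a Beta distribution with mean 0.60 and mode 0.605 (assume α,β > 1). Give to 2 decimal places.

With s = α+β: μ = α/s and mode = (α−1)/(s−2). Eliminating α = μs,
μs − 1 = m(s−2) ⇒ s(μ−m) = 1−2m ⇒ s = -0.210/-0.005 = 42.0000.
So α = μs = 25.20, β = (1−μ)s = 16.80.

α = 25.20, β = 16.80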